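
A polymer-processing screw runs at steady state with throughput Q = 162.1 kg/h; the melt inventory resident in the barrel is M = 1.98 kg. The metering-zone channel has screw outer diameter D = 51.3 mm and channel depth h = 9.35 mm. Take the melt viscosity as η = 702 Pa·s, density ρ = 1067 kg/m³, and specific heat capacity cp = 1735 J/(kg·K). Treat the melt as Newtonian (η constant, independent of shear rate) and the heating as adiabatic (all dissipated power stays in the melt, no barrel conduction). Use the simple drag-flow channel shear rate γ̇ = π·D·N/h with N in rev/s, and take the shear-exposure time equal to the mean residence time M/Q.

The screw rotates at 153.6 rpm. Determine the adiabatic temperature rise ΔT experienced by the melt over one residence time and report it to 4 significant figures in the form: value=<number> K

Throughput in SI: Q_s = 162.1 kg/h ÷ 3600 s/h = 0.0450278 kg/s
Mean residence time: t_res = M/Q_s = 1.98 kg / 0.0450278 kg/s = 43.9729 s
D = 51.3 mm = 0.0513 m;  h = 9.35 mm = 0.00935 m;  N = 153.6 rpm / 60 = 2.56 rev/s
γ̇ = π·D·N / h = π · 0.0513 · 2.56 / 0.00935 = 44.1261 s⁻¹
ΔT = η·γ̇²·t_res / (ρ·cp) = 702 · (44.1261)² · 43.9729 / (1067 · 1735) = 32.4675 K

value=32.47 K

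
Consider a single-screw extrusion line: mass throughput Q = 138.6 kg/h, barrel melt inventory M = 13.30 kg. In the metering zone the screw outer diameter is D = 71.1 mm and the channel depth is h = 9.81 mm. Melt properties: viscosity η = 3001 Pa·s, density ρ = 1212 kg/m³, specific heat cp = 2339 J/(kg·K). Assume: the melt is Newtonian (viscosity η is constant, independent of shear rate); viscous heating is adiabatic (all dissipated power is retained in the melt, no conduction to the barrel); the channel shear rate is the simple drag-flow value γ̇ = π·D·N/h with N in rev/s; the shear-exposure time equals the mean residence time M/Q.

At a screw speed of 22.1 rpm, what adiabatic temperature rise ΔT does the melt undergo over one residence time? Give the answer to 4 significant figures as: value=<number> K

Q_s = Q / 3600 = 138.6 / 3600 = 0.0385 kg/s
t_res = M / Q_s = 13.30 ÷ 0.0385 = 345.455 s
Geometry in metres: D = 71.1 mm → 0.0711 m, h = 9.81 mm → 0.00981 m; screw speed N = 22.1 rpm = 0.368333 rev/s
γ̇ = π D N / h = (π)(0.0711)(0.368333) / 0.00981 = 8.38671 s⁻¹
ΔT = η·γ̇²·t_res / (ρ·cp) = 3001 · (8.38671)² · 345.455 / (1212 · 2339) = 25.7221 K

value=25.72 K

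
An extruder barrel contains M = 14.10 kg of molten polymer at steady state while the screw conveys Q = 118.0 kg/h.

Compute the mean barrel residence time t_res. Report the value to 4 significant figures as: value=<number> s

Q_s = Q / 3600 = 118.0 / 3600 = 0.0327778 kg/s
t_res = M / Q_s = 14.10 / 0.0327778 = 430.169 s

value=430.2 s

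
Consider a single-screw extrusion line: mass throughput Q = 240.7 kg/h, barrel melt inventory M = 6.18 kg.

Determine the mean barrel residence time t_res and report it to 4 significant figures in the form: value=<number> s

Q_s = Q / 3600 = 240.7 / 3600 = 0.0668611 kg/s
t_res = M / Q_s = 6.18 / 0.0668611 = 92.4304 s

value=92.43 s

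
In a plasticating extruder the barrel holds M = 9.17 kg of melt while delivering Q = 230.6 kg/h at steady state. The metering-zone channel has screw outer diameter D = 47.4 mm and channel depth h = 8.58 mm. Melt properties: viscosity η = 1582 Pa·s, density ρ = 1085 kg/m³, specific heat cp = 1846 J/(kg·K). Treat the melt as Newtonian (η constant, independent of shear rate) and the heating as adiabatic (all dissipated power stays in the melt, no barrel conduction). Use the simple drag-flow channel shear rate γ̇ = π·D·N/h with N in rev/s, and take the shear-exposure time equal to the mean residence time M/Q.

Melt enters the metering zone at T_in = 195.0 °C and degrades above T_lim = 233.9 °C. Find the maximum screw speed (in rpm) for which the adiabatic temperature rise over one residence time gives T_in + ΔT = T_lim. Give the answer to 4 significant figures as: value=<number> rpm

value=64.12 rpm

Convert throughput: Q = 230.6 kg/h = 230.6/3600 = 0.0640556 kg/s
Mean residence time: t_res = M/Q_s = 9.17 kg / 0.0640556 kg/s = 143.157 s
Geometry in SI: D = 47.4 mm → 0.0474 m, h = 8.58 mm → 0.00858 m
ΔT_a = T_lim − T_in = 233.9 °C − 195.0 °C = 38.9 K
γ̇_max² = ΔT_a·ρ·cp/(η·t_res) = 38.9·1085·1846/(1582·143.157) = 344.027 s⁻²
γ̇_max = sqrt(344.027) = 18.548 s⁻¹
N_max = γ̇_max·h / (π·D) = 18.548 · 0.00858 / (π · 0.0474) = 1.0687 rev/s = 64.1219 rpm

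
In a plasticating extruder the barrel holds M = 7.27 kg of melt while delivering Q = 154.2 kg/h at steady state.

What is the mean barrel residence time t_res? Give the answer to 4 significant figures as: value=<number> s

value=169.7 s

Throughput in SI: Q_s = 154.2 kg/h ÷ 3600 s/h = 0.0428333 kg/s
t_res = M / Q_s = 7.27 ÷ 0.0428333 = 169.728 s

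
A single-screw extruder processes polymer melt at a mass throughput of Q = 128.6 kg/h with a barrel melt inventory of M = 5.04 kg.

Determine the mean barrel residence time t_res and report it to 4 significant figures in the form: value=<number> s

Convert throughput: Q = 128.6 kg/h = 128.6/3600 = 0.0357222 kg/s
t_res = M / Q_s = 5.04 ÷ 0.0357222 = 141.089 s

value=141.1 s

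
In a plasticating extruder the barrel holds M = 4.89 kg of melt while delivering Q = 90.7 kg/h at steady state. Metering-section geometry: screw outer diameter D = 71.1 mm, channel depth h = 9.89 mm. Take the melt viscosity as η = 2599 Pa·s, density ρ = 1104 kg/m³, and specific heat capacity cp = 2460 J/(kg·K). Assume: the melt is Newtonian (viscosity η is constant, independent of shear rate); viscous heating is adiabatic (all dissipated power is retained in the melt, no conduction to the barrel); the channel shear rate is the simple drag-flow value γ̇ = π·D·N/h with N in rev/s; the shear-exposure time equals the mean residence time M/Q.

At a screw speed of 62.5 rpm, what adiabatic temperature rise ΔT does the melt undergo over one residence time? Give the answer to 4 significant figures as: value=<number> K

Convert throughput: Q = 90.7 kg/h = 90.7/3600 = 0.0251944 kg/s
Mean residence time: t_res = M/Q_s = 4.89 kg / 0.0251944 kg/s = 194.09 s
Geometry in metres: D = 71.1 mm → 0.0711 m, h = 9.89 mm → 0.00989 m; screw speed N = 62.5 rpm = 1.04167 rev/s
γ̇ = π D N / h = (π)(0.0711)(1.04167) / 0.00989 = 23.5262 s⁻¹
ΔT = η·γ̇²·t_res/(ρ·cp) = [2599 × 23.5262² × 194.09] / [1104 × 2460] = 102.804 K

value=102.8 K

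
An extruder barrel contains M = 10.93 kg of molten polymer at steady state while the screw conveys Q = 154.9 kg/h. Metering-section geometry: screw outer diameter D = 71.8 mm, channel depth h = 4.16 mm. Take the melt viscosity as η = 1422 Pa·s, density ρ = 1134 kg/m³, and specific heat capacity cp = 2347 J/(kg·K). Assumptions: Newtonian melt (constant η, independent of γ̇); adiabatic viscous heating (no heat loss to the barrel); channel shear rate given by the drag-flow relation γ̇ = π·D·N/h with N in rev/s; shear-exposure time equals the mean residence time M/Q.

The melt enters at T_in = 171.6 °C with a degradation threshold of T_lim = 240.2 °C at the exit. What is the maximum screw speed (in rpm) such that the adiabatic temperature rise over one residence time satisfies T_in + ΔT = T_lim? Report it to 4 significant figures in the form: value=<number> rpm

value=24.88 rpm

Throughput in SI: Q_s = 154.9 kg/h ÷ 3600 s/h = 0.0430278 kg/s
Mean residence time: t_res = M/Q_s = 10.93 kg / 0.0430278 kg/s = 254.022 s
D = 71.8 mm = 0.0718 m;  h = 4.16 mm = 0.00416 m
ΔT_a = T_lim − T_in = 240.2 − 171.6 = 68.6 K
γ̇_max² = ΔT_a·ρ·cp / (η·t_res) = [68.6 × 1134 × 2347] / [1422 × 254.022] = 505.451 s⁻²
Take the square root: γ̇_max = √(505.451) = 22.4822 s⁻¹
Solve γ̇ = πDN/h for N: N_max = γ̇_max·h/(π·D) = 22.4822 × 0.00416 / (π × 0.0718) = 0.414628 rev/s = 24.8777 rpm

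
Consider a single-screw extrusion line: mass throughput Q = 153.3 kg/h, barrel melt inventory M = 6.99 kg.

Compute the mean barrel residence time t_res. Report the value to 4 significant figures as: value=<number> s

value=164.1 s

Q_s = Q / 3600 = 153.3 / 3600 = 0.0425833 kg/s
t_res = M / Q_s = 6.99 / 0.0425833 = 164.149 s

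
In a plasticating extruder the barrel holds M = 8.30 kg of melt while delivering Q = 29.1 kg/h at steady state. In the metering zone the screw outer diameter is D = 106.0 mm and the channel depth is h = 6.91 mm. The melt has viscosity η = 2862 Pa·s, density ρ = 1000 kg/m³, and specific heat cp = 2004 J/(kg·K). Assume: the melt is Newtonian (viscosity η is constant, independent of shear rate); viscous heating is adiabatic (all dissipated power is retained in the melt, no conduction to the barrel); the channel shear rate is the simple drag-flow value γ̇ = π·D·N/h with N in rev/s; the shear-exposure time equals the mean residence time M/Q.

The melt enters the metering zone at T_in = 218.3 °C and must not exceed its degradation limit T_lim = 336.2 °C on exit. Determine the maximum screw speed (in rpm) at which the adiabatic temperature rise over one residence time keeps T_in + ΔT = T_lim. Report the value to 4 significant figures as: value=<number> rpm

Convert throughput: Q = 29.1 kg/h = 29.1/3600 = 0.00808333 kg/s
t_res = M / Q_s = 8.30 ÷ 0.00808333 = 1026.8 s
D = 106.0 mm = 0.106 m;  h = 6.91 mm = 0.00691 m
ΔT_a = T_lim − T_in = 336.2 °C − 218.3 °C = 117.9 K
γ̇_max² = ΔT_a·ρ·cp/(η·t_res) = 117.9·1000·2004/(2862·1026.8) = 80.3997 s⁻²
γ̇_max = sqrt(80.3997) = 8.96659 s⁻¹
Solve γ̇ = πDN/h for N: N_max = γ̇_max·h/(π·D) = 8.96659 × 0.00691 / (π × 0.106) = 0.186058 rev/s = 11.1635 rpm

value=11.16 rpm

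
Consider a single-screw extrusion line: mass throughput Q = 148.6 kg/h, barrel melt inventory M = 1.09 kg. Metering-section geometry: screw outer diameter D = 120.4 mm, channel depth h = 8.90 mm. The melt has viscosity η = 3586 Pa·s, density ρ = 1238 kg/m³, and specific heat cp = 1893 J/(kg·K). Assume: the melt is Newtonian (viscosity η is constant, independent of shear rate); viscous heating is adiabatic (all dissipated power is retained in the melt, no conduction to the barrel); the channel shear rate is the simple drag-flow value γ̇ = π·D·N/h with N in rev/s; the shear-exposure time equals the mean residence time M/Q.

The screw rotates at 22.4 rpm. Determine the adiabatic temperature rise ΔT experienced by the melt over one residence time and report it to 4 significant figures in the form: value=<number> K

Convert throughput: Q = 148.6 kg/h = 148.6/3600 = 0.0412778 kg/s
Mean residence time: t_res = M/Q_s = 1.09 kg / 0.0412778 kg/s = 26.4065 s
Convert to SI: D = 0.1204 m, h = 0.0089 m, N = 22.4/60 = 0.373333 rev/s
γ̇ = π·D·N / h = π · 0.1204 · 0.373333 / 0.0089 = 15.8666 s⁻¹
ΔT = η·γ̇²·t_res / (ρ·cp) = 3586 · (15.8666)² · 26.4065 / (1238 · 1893) = 10.1722 K

value=10.17 K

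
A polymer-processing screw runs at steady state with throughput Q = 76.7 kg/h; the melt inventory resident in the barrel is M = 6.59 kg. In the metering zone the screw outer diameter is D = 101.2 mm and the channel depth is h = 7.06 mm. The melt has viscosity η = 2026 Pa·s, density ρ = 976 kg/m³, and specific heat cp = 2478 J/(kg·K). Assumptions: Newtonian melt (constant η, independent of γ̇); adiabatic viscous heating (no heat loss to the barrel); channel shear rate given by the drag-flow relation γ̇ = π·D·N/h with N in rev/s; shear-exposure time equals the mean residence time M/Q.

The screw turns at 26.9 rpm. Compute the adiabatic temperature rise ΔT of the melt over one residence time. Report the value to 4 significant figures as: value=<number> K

Convert throughput: Q = 76.7 kg/h = 76.7/3600 = 0.0213056 kg/s
t_res = M / Q_s = 6.59 ÷ 0.0213056 = 309.309 s
D = 101.2 mm = 0.1012 m;  h = 7.06 mm = 0.00706 m;  N = 26.9 rpm / 60 = 0.448333 rev/s
γ̇ = π D N / h = (π)(0.1012)(0.448333) / 0.00706 = 20.1896 s⁻¹
ΔT = η·γ̇²·t_res/(ρ·cp) = [2026 × 20.1896² × 309.309] / [976 × 2478] = 105.617 K

value=105.6 K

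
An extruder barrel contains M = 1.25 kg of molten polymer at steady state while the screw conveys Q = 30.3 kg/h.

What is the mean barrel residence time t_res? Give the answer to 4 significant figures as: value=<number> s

value=148.5 s

Throughput in SI: Q_s = 30.3 kg/h ÷ 3600 s/h = 0.00841667 kg/s
Mean residence time: t_res = M/Q_s = 1.25 kg / 0.00841667 kg/s = 148.515 s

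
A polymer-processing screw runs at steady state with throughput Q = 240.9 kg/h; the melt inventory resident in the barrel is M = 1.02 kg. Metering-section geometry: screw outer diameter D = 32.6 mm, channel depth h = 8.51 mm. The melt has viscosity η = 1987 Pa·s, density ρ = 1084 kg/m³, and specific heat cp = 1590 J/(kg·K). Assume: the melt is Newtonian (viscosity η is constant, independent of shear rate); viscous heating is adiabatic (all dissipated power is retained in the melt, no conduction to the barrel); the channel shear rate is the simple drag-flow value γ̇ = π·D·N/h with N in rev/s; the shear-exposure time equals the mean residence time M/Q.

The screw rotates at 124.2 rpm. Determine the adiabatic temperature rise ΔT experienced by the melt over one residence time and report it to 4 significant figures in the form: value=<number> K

value=10.91 K

Throughput in SI: Q_s = 240.9 kg/h ÷ 3600 s/h = 0.0669167 kg/s
Mean residence time: t_res = M/Q_s = 1.02 kg / 0.0669167 kg/s = 15.2428 s
Geometry in metres: D = 32.6 mm → 0.0326 m, h = 8.51 mm → 0.00851 m; screw speed N = 124.2 rpm = 2.07 rev/s
γ̇ = π D N / h = (π)(0.0326)(2.07) / 0.00851 = 24.912 s⁻¹
ΔT = η·γ̇²·t_res/(ρ·cp) = [1987 × 24.912² × 15.2428] / [1084 × 1590] = 10.9057 K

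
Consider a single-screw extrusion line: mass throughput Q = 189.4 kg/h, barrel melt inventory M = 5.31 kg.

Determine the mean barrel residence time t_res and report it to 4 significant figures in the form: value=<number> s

value=100.9 s

Convert throughput: Q = 189.4 kg/h = 189.4/3600 = 0.0526111 kg/s
Mean residence time: t_res = M/Q_s = 5.31 kg / 0.0526111 kg/s = 100.929 s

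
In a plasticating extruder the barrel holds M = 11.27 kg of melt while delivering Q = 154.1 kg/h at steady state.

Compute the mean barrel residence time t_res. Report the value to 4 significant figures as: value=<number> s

value=263.3 s

Q_s = Q / 3600 = 154.1 / 3600 = 0.0428056 kg/s
Mean residence time: t_res = M/Q_s = 11.27 kg / 0.0428056 kg/s = 263.284 s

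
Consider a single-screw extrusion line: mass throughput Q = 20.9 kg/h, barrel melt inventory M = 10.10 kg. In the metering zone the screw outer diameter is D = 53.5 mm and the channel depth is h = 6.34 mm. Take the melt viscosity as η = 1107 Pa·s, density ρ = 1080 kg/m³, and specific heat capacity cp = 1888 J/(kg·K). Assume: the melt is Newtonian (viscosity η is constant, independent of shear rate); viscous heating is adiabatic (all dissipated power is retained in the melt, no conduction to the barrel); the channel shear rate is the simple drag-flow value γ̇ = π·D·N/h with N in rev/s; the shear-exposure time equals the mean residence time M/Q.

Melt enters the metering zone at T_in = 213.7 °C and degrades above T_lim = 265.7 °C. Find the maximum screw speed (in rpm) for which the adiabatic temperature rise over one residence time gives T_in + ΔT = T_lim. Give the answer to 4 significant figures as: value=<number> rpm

Convert throughput: Q = 20.9 kg/h = 20.9/3600 = 0.00580556 kg/s
t_res = M / Q_s = 10.10 ÷ 0.00580556 = 1739.71 s
Convert to metres: D = 0.0535 m, h = 0.00634 m
ΔT_a = T_lim − T_in = 265.7 − 213.7 = 52 K
Invert ΔT = ηγ̇²t_res/(ρcp) for γ̇: γ̇_max² = ΔT_a ρ cp / (η t_res) = 52·1080·1888 / (1107·1739.71) = 55.0559 s⁻²
γ̇_max = √55.0559 = 7.41997 s⁻¹
Solve γ̇ = πDN/h for N: N_max = γ̇_max·h/(π·D) = 7.41997 × 0.00634 / (π × 0.0535) = 0.27989 rev/s = 16.7934 rpm

value=16.79 rpm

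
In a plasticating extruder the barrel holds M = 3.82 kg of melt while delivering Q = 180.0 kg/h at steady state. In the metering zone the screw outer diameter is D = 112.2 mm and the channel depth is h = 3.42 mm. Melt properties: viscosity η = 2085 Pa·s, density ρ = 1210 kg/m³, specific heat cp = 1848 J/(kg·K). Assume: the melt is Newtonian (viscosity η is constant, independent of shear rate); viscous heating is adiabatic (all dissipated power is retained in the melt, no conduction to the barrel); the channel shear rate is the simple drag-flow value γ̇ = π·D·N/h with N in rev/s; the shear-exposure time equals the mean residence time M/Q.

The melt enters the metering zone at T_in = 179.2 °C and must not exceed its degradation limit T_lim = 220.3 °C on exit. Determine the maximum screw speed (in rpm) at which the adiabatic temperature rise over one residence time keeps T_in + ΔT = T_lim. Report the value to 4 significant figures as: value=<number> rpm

Throughput in SI: Q_s = 180.0 kg/h ÷ 3600 s/h = 0.05 kg/s
t_res = M / Q_s = 3.82 ÷ 0.05 = 76.4 s
D = 112.2 mm = 0.1122 m;  h = 3.42 mm = 0.00342 m
Allowable rise: ΔT_a = T_lim − T_in = 220.3 − 179.2 = 41.1 K
Invert ΔT = ηγ̇²t_res/(ρcp) for γ̇: γ̇_max² = ΔT_a ρ cp / (η t_res) = 41.1·1210·1848 / (2085·76.4) = 576.939 s⁻²
γ̇_max = sqrt(576.939) = 24.0196 s⁻¹
N_max = γ̇_max h / (πD) = 24.0196·0.00342/(π·0.1122) = 0.23305 rev/s → ×60 = 13.983 rpm

value=13.98 rpm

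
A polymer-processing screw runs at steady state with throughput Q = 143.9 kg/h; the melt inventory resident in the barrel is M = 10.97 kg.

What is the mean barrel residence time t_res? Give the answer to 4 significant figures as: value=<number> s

value=274.4 s

Convert throughput: Q = 143.9 kg/h = 143.9/3600 = 0.0399722 kg/s
t_res = M / Q_s = 10.97 ÷ 0.0399722 = 274.441 s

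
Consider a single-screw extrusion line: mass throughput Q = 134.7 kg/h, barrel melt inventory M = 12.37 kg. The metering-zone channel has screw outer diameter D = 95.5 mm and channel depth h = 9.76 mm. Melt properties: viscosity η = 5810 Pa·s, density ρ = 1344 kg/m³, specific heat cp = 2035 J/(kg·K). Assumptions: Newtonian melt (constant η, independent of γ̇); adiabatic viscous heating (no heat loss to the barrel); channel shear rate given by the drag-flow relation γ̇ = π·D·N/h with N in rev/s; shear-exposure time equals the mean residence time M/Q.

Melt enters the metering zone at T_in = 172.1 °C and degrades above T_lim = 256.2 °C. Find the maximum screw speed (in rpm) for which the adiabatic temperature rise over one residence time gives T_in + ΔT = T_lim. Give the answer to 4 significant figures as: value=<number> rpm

Q_s = Q / 3600 = 134.7 / 3600 = 0.0374167 kg/s
Mean residence time: t_res = M/Q_s = 12.37 kg / 0.0374167 kg/s = 330.601 s
Convert to metres: D = 0.0955 m, h = 0.00976 m
ΔT_a = T_lim − T_in = 256.2 − 172.1 = 84.1 K
γ̇_max² = ΔT_a·ρ·cp/(η·t_res) = 84.1·1344·2035/(5810·330.601) = 119.751 s⁻²
γ̇_max = √119.751 = 10.9431 s⁻¹
Solve γ̇ = πDN/h for N: N_max = γ̇_max·h/(π·D) = 10.9431 × 0.00976 / (π × 0.0955) = 0.355989 rev/s = 21.3593 rpm

value=21.36 rpm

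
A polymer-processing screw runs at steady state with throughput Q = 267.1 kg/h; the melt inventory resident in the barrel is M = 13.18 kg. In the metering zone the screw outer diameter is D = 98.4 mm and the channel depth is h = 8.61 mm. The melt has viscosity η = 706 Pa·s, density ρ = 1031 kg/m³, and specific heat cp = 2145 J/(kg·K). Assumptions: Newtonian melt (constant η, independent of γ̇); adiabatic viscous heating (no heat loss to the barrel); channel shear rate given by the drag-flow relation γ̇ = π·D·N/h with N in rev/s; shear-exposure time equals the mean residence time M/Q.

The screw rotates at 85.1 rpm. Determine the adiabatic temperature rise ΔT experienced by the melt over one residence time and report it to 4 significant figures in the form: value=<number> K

value=147.1 K

Throughput in SI: Q_s = 267.1 kg/h ÷ 3600 s/h = 0.0741944 kg/s
t_res = M / Q_s = 13.18 / 0.0741944 = 177.641 s
D = 98.4 mm = 0.0984 m;  h = 8.61 mm = 0.00861 m;  N = 85.1 rpm / 60 = 1.41833 rev/s
γ̇ = π·D·N / h = π · 0.0984 · 1.41833 / 0.00861 = 50.9237 s⁻¹
ΔT = η·γ̇²·t_res/(ρ·cp) = [706 × 50.9237² × 177.641] / [1031 × 2145] = 147.063 K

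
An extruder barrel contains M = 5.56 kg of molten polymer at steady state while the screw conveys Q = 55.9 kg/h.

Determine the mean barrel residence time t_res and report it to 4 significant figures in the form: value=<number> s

Throughput in SI: Q_s = 55.9 kg/h ÷ 3600 s/h = 0.0155278 kg/s
t_res = M / Q_s = 5.56 ÷ 0.0155278 = 358.068 s

value=358.1 s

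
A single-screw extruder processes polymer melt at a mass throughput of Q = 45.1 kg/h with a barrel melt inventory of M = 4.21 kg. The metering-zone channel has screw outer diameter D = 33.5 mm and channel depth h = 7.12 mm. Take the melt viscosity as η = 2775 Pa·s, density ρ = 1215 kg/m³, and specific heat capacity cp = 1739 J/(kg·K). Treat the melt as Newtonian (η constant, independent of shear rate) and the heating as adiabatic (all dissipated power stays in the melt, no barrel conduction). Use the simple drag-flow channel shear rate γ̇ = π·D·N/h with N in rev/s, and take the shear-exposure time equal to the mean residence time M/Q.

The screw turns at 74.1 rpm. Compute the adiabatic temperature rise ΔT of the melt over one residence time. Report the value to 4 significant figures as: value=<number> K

Q_s = Q / 3600 = 45.1 / 3600 = 0.0125278 kg/s
t_res = M / Q_s = 4.21 ÷ 0.0125278 = 336.053 s
Geometry in metres: D = 33.5 mm → 0.0335 m, h = 7.12 mm → 0.00712 m; screw speed N = 74.1 rpm = 1.235 rev/s
Shear rate: γ̇ = πDN/h = π·0.0335·1.235/0.00712 = 18.255 s⁻¹
Adiabatic rise: ΔT = η γ̇² t_res / (ρ cp) = 2775·(18.255)²·336.053 / (1215·1739) = 147.082 K

value=147.1 K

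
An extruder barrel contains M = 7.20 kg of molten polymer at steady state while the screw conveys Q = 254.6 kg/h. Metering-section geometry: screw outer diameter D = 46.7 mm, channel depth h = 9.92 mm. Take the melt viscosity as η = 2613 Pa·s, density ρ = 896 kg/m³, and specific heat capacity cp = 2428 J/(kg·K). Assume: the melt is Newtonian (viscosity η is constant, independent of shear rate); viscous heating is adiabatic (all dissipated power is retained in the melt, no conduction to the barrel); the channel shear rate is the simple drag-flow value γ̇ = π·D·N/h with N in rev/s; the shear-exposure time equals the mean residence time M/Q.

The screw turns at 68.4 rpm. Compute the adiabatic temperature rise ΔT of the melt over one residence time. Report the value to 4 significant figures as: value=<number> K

Convert throughput: Q = 254.6 kg/h = 254.6/3600 = 0.0707222 kg/s
t_res = M / Q_s = 7.20 ÷ 0.0707222 = 101.807 s
Geometry in metres: D = 46.7 mm → 0.0467 m, h = 9.92 mm → 0.00992 m; screw speed N = 68.4 rpm = 1.14 rev/s
Shear rate: γ̇ = πDN/h = π·0.0467·1.14/0.00992 = 16.8601 s⁻¹
Adiabatic rise: ΔT = η γ̇² t_res / (ρ cp) = 2613·(16.8601)²·101.807 / (896·2428) = 34.76 K

value=34.76 K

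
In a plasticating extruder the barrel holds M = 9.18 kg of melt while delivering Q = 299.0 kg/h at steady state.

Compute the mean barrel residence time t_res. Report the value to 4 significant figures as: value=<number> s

value=110.5 s

Throughput in SI: Q_s = 299.0 kg/h ÷ 3600 s/h = 0.0830556 kg/s
t_res = M / Q_s = 9.18 ÷ 0.0830556 = 110.528 s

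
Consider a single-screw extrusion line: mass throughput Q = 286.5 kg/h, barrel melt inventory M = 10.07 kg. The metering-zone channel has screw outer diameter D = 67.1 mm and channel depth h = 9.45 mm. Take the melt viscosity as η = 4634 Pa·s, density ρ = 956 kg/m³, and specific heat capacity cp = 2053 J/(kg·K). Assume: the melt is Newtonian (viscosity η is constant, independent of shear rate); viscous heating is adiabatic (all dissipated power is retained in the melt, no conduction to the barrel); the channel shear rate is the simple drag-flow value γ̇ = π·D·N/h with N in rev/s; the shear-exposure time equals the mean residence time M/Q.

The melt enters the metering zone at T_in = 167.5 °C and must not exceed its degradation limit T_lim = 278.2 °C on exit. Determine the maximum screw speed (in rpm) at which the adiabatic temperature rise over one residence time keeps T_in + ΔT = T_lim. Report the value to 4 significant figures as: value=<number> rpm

value=51.78 rpm

Throughput in SI: Q_s = 286.5 kg/h ÷ 3600 s/h = 0.0795833 kg/s
t_res = M / Q_s = 10.07 ÷ 0.0795833 = 126.534 s
D = 67.1 mm = 0.0671 m;  h = 9.45 mm = 0.00945 m
ΔT_a = T_lim − T_in = 278.2 − 167.5 = 110.7 K
γ̇_max² = ΔT_a·ρ·cp/(η·t_res) = 110.7·956·2053/(4634·126.534) = 370.537 s⁻²
γ̇_max = sqrt(370.537) = 19.2493 s⁻¹
N_max = γ̇_max·h / (π·D) = 19.2493 · 0.00945 / (π · 0.0671) = 0.862929 rev/s = 51.7757 rpm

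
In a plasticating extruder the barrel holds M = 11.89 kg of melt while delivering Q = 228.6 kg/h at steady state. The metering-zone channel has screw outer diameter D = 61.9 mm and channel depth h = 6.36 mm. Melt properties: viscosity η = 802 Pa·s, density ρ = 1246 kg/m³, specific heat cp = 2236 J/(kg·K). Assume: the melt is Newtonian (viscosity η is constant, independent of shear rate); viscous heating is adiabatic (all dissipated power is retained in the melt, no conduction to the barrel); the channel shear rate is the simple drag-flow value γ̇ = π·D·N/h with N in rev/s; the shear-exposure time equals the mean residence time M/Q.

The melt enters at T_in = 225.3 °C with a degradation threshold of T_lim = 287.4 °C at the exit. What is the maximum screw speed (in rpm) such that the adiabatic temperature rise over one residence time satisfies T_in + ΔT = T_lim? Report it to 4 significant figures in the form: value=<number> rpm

value=66.61 rpm

Q_s = Q / 3600 = 228.6 / 3600 = 0.0635 kg/s
t_res = M / Q_s = 11.89 / 0.0635 = 187.244 s
Geometry in SI: D = 61.9 mm → 0.0619 m, h = 6.36 mm → 0.00636 m
Allowable rise: ΔT_a = T_lim − T_in = 287.4 − 225.3 = 62.1 K
Invert ΔT = ηγ̇²t_res/(ρcp) for γ̇: γ̇_max² = ΔT_a ρ cp / (η t_res) = 62.1·1246·2236 / (802·187.244) = 1152.12 s⁻²
γ̇_max = √1152.12 = 33.9429 s⁻¹
N_max = γ̇_max h / (πD) = 33.9429·0.00636/(π·0.0619) = 1.11011 rev/s → ×60 = 66.6066 rpm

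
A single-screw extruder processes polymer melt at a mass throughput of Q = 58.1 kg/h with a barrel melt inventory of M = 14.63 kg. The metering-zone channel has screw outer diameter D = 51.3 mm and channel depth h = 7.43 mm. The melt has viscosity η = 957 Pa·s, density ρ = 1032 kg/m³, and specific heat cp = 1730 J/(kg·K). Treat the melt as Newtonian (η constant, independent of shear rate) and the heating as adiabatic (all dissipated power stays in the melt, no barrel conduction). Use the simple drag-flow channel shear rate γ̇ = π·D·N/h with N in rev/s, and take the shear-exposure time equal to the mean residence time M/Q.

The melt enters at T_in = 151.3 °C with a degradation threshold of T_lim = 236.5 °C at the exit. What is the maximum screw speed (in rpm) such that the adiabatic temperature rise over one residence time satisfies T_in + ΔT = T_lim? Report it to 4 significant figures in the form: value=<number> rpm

value=36.63 rpm

Convert throughput: Q = 58.1 kg/h = 58.1/3600 = 0.0161389 kg/s
t_res = M / Q_s = 14.63 / 0.0161389 = 906.506 s
Geometry in SI: D = 51.3 mm → 0.0513 m, h = 7.43 mm → 0.00743 m
Allowable rise: ΔT_a = T_lim − T_in = 236.5 − 151.3 = 85.2 K
Invert ΔT = ηγ̇²t_res/(ρcp) for γ̇: γ̇_max² = ΔT_a ρ cp / (η t_res) = 85.2·1032·1730 / (957·906.506) = 175.341 s⁻²
Take the square root: γ̇_max = √(175.341) = 13.2416 s⁻¹
Solve γ̇ = πDN/h for N: N_max = γ̇_max·h/(π·D) = 13.2416 × 0.00743 / (π × 0.0513) = 0.610468 rev/s = 36.6281 rpm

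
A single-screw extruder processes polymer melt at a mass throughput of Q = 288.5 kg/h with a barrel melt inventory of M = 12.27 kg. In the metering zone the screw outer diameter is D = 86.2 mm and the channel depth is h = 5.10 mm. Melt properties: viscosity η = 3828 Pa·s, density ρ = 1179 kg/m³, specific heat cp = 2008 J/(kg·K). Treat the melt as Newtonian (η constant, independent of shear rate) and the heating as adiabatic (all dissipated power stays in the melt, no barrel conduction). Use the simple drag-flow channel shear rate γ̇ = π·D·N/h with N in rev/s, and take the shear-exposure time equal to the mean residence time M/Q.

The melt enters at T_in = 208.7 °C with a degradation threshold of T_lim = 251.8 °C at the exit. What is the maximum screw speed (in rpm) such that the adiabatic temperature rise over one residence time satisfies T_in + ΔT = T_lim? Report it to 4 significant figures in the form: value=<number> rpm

value=14.91 rpm

Q_s = Q / 3600 = 288.5 / 3600 = 0.0801389 kg/s
t_res = M / Q_s = 12.27 / 0.0801389 = 153.109 s
D = 86.2 mm = 0.0862 m;  h = 5.10 mm = 0.0051 m
ΔT_a = T_lim − T_in = 251.8 − 208.7 = 43.1 K
γ̇_max² = ΔT_a·ρ·cp / (η·t_res) = [43.1 × 1179 × 2008] / [3828 × 153.109] = 174.093 s⁻²
γ̇_max = sqrt(174.093) = 13.1944 s⁻¹
N_max = γ̇_max h / (πD) = 13.1944·0.0051/(π·0.0862) = 0.248487 rev/s → ×60 = 14.9092 rpm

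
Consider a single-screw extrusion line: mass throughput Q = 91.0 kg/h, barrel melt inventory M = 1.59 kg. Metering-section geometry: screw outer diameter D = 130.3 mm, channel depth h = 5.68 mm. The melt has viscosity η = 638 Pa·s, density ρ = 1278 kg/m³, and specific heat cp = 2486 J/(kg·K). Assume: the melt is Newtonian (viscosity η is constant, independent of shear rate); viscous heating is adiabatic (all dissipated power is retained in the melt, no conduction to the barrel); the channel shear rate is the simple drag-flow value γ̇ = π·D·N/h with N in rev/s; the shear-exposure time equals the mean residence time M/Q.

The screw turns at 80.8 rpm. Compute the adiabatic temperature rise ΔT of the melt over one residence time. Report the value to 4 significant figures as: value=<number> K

value=119.0 K

Convert throughput: Q = 91.0 kg/h = 91.0/3600 = 0.0252778 kg/s
t_res = M / Q_s = 1.59 / 0.0252778 = 62.9011 s
D = 130.3 mm = 0.1303 m;  h = 5.68 mm = 0.00568 m;  N = 80.8 rpm / 60 = 1.34667 rev/s
γ̇ = π D N / h = (π)(0.1303)(1.34667) / 0.00568 = 97.0524 s⁻¹
ΔT = η·γ̇²·t_res/(ρ·cp) = [638 × 97.0524² × 62.9011] / [1278 × 2486] = 118.976 K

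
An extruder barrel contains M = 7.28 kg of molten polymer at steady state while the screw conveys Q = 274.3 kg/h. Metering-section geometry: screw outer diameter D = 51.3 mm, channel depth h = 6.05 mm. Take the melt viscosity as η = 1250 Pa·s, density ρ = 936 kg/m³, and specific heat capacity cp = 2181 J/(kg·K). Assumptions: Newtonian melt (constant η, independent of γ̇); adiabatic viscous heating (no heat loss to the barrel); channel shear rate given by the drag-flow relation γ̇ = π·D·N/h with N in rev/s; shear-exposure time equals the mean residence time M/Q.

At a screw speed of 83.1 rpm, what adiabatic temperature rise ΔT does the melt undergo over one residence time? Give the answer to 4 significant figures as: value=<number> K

Throughput in SI: Q_s = 274.3 kg/h ÷ 3600 s/h = 0.0761944 kg/s
t_res = M / Q_s = 7.28 ÷ 0.0761944 = 95.545 s
D = 51.3 mm = 0.0513 m;  h = 6.05 mm = 0.00605 m;  N = 83.1 rpm / 60 = 1.385 rev/s
Shear rate: γ̇ = πDN/h = π·0.0513·1.385/0.00605 = 36.8945 s⁻¹
ΔT = η·γ̇²·t_res/(ρ·cp) = [1250 × 36.8945² × 95.545] / [936 × 2181] = 79.6361 K

value=79.64 K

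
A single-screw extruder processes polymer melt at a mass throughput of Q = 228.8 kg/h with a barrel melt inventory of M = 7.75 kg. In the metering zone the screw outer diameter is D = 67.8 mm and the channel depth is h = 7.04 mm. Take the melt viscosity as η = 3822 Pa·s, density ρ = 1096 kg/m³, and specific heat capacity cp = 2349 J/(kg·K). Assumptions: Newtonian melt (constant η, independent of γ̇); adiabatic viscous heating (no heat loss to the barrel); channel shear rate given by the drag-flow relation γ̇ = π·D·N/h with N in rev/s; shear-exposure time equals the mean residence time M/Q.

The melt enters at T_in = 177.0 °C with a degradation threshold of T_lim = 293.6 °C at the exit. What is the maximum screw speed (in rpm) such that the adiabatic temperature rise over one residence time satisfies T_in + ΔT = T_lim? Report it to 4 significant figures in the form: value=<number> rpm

Convert throughput: Q = 228.8 kg/h = 228.8/3600 = 0.0635556 kg/s
Mean residence time: t_res = M/Q_s = 7.75 kg / 0.0635556 kg/s = 121.941 s
D = 67.8 mm = 0.0678 m;  h = 7.04 mm = 0.00704 m
ΔT_a = T_lim − T_in = 293.6 − 177.0 = 116.6 K
γ̇_max² = ΔT_a·ρ·cp / (η·t_res) = [116.6 × 1096 × 2349] / [3822 × 121.941] = 644.1 s⁻²
Take the square root: γ̇_max = √(644.1) = 25.3791 s⁻¹
N_max = γ̇_max·h / (π·D) = 25.3791 · 0.00704 / (π · 0.0678) = 0.838822 rev/s = 50.3293 rpm

value=50.33 rpm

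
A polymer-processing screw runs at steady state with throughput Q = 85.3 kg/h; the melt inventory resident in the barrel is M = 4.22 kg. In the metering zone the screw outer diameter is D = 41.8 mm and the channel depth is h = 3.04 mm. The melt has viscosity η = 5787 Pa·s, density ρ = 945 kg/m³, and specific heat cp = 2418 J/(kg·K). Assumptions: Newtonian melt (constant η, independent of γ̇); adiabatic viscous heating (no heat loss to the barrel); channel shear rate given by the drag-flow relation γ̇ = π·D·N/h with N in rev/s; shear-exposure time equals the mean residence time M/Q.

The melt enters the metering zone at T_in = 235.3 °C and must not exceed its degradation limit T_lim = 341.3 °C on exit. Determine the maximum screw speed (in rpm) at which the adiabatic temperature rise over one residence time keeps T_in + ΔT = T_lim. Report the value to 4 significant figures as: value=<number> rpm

value=21.29 rpm

Throughput in SI: Q_s = 85.3 kg/h ÷ 3600 s/h = 0.0236944 kg/s
t_res = M / Q_s = 4.22 ÷ 0.0236944 = 178.101 s
Geometry in SI: D = 41.8 mm → 0.0418 m, h = 3.04 mm → 0.00304 m
ΔT_a = T_lim − T_in = 341.3 °C − 235.3 °C = 106 K
γ̇_max² = ΔT_a·ρ·cp / (η·t_res) = [106 × 945 × 2418] / [5787 × 178.101] = 235.004 s⁻²
γ̇_max = √235.004 = 15.3298 s⁻¹
N_max = γ̇_max h / (πD) = 15.3298·0.00304/(π·0.0418) = 0.354883 rev/s → ×60 = 21.293 rpm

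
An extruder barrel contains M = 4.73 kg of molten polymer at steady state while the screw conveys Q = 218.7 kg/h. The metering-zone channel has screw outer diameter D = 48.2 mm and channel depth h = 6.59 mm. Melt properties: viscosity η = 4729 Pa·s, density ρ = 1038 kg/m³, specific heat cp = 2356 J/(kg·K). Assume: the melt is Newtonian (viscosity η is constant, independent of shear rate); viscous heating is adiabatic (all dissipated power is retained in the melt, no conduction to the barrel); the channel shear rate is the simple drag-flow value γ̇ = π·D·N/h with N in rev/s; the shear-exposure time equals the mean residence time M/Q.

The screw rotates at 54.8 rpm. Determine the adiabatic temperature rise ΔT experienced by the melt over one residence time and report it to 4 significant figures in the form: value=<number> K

value=66.31 K

Q_s = Q / 3600 = 218.7 / 3600 = 0.06075 kg/s
t_res = M / Q_s = 4.73 / 0.06075 = 77.8601 s
D = 48.2 mm = 0.0482 m;  h = 6.59 mm = 0.00659 m;  N = 54.8 rpm / 60 = 0.913333 rev/s
Shear rate: γ̇ = πDN/h = π·0.0482·0.913333/0.00659 = 20.9865 s⁻¹
Adiabatic rise: ΔT = η γ̇² t_res / (ρ cp) = 4729·(20.9865)²·77.8601 / (1038·2356) = 66.3122 K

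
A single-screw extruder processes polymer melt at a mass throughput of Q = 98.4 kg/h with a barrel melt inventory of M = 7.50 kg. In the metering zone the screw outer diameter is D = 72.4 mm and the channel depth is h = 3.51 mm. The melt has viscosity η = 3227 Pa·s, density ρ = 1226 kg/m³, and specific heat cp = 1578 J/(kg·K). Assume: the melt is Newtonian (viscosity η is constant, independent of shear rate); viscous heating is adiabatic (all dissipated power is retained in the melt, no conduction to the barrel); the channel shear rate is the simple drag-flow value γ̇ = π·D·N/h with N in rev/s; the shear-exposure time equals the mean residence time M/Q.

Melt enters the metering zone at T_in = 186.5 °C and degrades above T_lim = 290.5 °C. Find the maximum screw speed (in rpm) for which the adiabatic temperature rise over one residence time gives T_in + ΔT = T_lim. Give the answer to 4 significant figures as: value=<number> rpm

Throughput in SI: Q_s = 98.4 kg/h ÷ 3600 s/h = 0.0273333 kg/s
t_res = M / Q_s = 7.50 ÷ 0.0273333 = 274.39 s
D = 72.4 mm = 0.0724 m;  h = 3.51 mm = 0.00351 m
Allowable rise: ΔT_a = T_lim − T_in = 290.5 − 186.5 = 104 K
γ̇_max² = ΔT_a·ρ·cp/(η·t_res) = 104·1226·1578/(3227·274.39) = 227.229 s⁻²
γ̇_max = √227.229 = 15.0741 s⁻¹
Solve γ̇ = πDN/h for N: N_max = γ̇_max·h/(π·D) = 15.0741 × 0.00351 / (π × 0.0724) = 0.232622 rev/s = 13.9573 rpm

value=13.96 rpm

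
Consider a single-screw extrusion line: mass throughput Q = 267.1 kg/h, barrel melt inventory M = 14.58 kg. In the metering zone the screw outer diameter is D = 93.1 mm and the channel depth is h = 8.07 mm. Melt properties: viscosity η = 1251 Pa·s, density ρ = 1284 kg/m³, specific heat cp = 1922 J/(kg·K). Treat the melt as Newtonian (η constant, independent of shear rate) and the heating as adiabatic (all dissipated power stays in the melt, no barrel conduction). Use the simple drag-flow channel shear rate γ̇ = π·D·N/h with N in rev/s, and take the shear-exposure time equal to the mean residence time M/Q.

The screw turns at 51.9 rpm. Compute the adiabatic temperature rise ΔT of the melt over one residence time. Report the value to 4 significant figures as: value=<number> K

Q_s = Q / 3600 = 267.1 / 3600 = 0.0741944 kg/s
t_res = M / Q_s = 14.58 ÷ 0.0741944 = 196.511 s
Convert to SI: D = 0.0931 m, h = 0.00807 m, N = 51.9/60 = 0.865 rev/s
γ̇ = π·D·N / h = π · 0.0931 · 0.865 / 0.00807 = 31.3503 s⁻¹
ΔT = η·γ̇²·t_res / (ρ·cp) = 1251 · (31.3503)² · 196.511 / (1284 · 1922) = 97.906 K

value=97.91 K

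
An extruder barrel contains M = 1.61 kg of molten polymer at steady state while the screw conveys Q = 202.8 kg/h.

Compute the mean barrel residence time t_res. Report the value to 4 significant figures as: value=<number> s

Convert throughput: Q = 202.8 kg/h = 202.8/3600 = 0.0563333 kg/s
t_res = M / Q_s = 1.61 / 0.0563333 = 28.5799 s

value=28.58 s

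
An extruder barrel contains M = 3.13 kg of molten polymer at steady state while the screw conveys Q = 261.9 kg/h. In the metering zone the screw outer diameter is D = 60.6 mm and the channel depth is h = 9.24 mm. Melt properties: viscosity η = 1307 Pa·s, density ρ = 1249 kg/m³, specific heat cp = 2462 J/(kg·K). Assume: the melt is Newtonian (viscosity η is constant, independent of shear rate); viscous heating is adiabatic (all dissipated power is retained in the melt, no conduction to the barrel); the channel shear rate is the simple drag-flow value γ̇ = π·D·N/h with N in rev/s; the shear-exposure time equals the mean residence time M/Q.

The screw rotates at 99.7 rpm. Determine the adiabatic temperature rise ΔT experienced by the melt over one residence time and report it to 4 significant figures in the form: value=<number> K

value=21.44 K

Q_s = Q / 3600 = 261.9 / 3600 = 0.07275 kg/s
Mean residence time: t_res = M/Q_s = 3.13 kg / 0.07275 kg/s = 43.0241 s
Convert to SI: D = 0.0606 m, h = 0.00924 m, N = 99.7/60 = 1.66167 rev/s
Shear rate: γ̇ = πDN/h = π·0.0606·1.66167/0.00924 = 34.2369 s⁻¹
ΔT = η·γ̇²·t_res/(ρ·cp) = [1307 × 34.2369² × 43.0241] / [1249 × 2462] = 21.4351 K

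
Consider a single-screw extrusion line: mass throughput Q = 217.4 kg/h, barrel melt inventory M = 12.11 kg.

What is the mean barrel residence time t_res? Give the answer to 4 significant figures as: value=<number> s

Throughput in SI: Q_s = 217.4 kg/h ÷ 3600 s/h = 0.0603889 kg/s
Mean residence time: t_res = M/Q_s = 12.11 kg / 0.0603889 kg/s = 200.534 s

value=200.5 s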